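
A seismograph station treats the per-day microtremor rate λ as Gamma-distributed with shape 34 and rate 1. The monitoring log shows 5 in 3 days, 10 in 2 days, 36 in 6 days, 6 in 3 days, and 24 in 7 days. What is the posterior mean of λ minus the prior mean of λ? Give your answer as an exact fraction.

Total count: 5 + 10 + 36 + 6 + 24 = 81.
Total exposure: 3 + 2 + 6 + 3 + 7 = 21 days.
Posterior: α' = 34 + 81 = 115, β' = 1 + 21 = 22.
Posterior mean = 115/22 = 115/22; prior mean = 34/1 = 34. Difference = 115/22 − 34 = -633/22.

-633/22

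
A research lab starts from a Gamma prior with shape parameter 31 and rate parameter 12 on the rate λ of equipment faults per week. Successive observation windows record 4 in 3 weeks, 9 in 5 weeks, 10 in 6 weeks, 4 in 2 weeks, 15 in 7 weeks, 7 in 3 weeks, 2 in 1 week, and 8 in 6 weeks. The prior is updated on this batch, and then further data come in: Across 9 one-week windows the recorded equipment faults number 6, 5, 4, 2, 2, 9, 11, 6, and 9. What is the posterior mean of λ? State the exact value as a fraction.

Total count: 4 + 9 + 10 + 4 + 15 + 7 + 2 + 8 = 59.
Total exposure: 3 + 5 + 6 + 2 + 7 + 3 + 1 + 6 = 33 weeks.
After the first batch: Gamma(31 + 59, 12 + 33) = Gamma(90, 45).
Total count: 6 + 5 + 4 + 2 + 2 + 9 + 11 + 6 + 9 = 54.
Total exposure: 9 weeks.
After the second batch: Gamma(90 + 54, 45 + 9) = Gamma(144, 54).
Posterior mean = α'/β' = 144/54 = 8/3.

8/3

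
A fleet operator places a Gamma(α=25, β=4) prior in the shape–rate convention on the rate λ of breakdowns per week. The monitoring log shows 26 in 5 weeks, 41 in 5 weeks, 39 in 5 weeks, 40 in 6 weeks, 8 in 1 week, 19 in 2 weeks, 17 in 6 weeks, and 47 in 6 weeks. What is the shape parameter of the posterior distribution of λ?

262

Total count: 26 + 41 + 39 + 40 + 8 + 19 + 17 + 47 = 237.
Total exposure: 5 + 5 + 5 + 6 + 1 + 2 + 6 + 6 = 36 weeks.
Posterior: α' = 25 + 237 = 262, β' = 4 + 36 = 40.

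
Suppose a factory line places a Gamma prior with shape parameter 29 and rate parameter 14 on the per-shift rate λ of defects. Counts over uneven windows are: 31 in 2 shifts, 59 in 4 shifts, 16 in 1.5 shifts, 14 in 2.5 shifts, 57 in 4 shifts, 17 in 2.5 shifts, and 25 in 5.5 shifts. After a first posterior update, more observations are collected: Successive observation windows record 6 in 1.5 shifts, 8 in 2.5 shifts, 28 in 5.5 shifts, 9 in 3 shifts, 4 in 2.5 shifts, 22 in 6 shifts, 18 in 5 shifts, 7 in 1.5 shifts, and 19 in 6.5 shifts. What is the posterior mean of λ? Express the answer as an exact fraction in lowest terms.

369/70

Total count: 31 + 59 + 16 + 14 + 57 + 17 + 25 = 219.
Total exposure: 2 + 4 + 1.5 + 2.5 + 4 + 2.5 + 5.5 = 22 shifts.
After the first batch: Gamma(29 + 219, 14 + 22) = Gamma(248, 36).
Total count: 6 + 8 + 28 + 9 + 4 + 22 + 18 + 7 + 19 = 121.
Total exposure: 1.5 + 2.5 + 5.5 + 3 + 2.5 + 6 + 5 + 1.5 + 6.5 = 34 shifts.
After the second batch: Gamma(248 + 121, 36 + 34) = Gamma(369, 70).
Posterior mean = α'/β' = 369/70.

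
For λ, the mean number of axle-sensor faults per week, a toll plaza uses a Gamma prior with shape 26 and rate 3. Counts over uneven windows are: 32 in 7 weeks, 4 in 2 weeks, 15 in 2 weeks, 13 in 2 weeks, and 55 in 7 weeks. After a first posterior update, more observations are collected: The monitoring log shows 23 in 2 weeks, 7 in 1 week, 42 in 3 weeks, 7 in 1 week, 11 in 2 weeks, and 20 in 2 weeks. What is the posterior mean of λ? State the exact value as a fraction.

15/2

Total count: 32 + 4 + 15 + 13 + 55 = 119.
Total exposure: 7 + 2 + 2 + 2 + 7 = 20 weeks.
After the first batch: Gamma(26 + 119, 3 + 20) = Gamma(145, 23).
Total count: 23 + 7 + 42 + 7 + 11 + 20 = 110.
Total exposure: 2 + 1 + 3 + 1 + 2 + 2 = 11 weeks.
After the second batch: Gamma(145 + 110, 23 + 11) = Gamma(255, 34).
Posterior mean = α'/β' = 255/34 = 15/2.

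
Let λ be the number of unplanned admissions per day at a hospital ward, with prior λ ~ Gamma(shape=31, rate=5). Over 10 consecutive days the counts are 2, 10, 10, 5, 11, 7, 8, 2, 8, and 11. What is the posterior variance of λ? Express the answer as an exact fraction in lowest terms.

7/15

Total count: 2 + 10 + 10 + 5 + 11 + 7 + 8 + 2 + 8 + 11 = 74.
Total exposure: 10 days.
Gamma(α, β) with Poisson data over total exposure Σt gives posterior Gamma(α+Σx, β+Σt) = Gamma(105, 15).
Posterior variance = α'/β'² = 105/225 = 7/15.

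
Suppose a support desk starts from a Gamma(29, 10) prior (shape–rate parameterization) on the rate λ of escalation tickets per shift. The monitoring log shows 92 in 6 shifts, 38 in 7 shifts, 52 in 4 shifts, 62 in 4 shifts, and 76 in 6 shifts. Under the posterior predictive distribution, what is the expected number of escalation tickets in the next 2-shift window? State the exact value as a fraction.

698/37

Total count: 92 + 38 + 52 + 62 + 76 = 320.
Total exposure: 6 + 7 + 4 + 4 + 6 = 27 shifts.
Gamma(α, β) with Poisson data over total exposure Σt gives posterior Gamma(α+Σx, β+Σt) = Gamma(349, 37).
Predictive mean over a 2-shift window = T·E[λ|data] = 2·349/37 = 698/37.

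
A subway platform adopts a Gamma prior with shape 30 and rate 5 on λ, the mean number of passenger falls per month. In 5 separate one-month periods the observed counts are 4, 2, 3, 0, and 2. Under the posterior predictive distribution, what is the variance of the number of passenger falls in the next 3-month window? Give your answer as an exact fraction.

Total count: 4 + 2 + 3 + 0 + 2 = 11.
Total exposure: 5 months.
Conjugate update: add total count to the shape and total exposure to the rate, giving Gamma(41, 10).
The posterior predictive for a window of length T is Negative Binomial with variance T·α'·(β'+T)/β'² = 3·41·13/100 = 1599/100.

1599/100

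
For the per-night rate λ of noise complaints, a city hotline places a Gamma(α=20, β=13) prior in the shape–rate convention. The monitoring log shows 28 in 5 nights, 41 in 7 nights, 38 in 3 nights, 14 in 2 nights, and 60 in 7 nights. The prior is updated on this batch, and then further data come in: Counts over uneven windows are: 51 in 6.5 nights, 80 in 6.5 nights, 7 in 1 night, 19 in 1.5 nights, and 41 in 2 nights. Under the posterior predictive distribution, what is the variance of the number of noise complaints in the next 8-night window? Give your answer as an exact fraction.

798000/11881

Total count: 28 + 41 + 38 + 14 + 60 = 181.
Total exposure: 5 + 7 + 3 + 2 + 7 = 24 nights.
After the first batch: Gamma(20 + 181, 13 + 24) = Gamma(201, 37).
Total count: 51 + 80 + 7 + 19 + 41 = 198.
Total exposure: 6.5 + 6.5 + 1 + 1.5 + 2 = 17.5 nights.
After the second batch: Gamma(201 + 198, 37 + 17.5) = Gamma(399, 109/2).
The posterior predictive for a window of length T is Negative Binomial with variance T·α'·(β'+T)/β'² = 8·399·(125/2)/(11881/4) = 798000/11881.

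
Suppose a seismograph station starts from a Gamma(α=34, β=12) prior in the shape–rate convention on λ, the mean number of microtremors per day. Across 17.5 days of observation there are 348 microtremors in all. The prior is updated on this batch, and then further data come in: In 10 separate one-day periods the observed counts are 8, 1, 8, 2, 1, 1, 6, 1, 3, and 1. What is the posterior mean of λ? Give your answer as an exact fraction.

828/79

Total count 348 over total exposure 17.5 days.
After the first batch: Gamma(34 + 348, 12 + 17.5) = Gamma(382, 59/2).
Total count: 8 + 1 + 8 + 2 + 1 + 1 + 6 + 1 + 3 + 1 = 32.
Total exposure: 10 days.
After the second batch: Gamma(382 + 32, 59/2 + 10) = Gamma(414, 79/2).
Posterior mean = α'/β' = 414/(79/2) = 828/79.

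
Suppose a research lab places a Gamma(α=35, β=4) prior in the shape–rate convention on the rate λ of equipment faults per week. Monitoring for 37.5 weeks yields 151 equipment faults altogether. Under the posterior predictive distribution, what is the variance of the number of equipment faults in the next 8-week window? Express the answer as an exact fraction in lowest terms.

294624/6889

Total count 151 over total exposure 37.5 weeks.
Gamma(α, β) with Poisson data over total exposure Σt gives posterior Gamma(α+Σx, β+Σt) = Gamma(186, 83/2).
The posterior predictive for a window of length T is Negative Binomial with variance T·α'·(β'+T)/β'² = 8·186·(99/2)/(6889/4) = 294624/6889.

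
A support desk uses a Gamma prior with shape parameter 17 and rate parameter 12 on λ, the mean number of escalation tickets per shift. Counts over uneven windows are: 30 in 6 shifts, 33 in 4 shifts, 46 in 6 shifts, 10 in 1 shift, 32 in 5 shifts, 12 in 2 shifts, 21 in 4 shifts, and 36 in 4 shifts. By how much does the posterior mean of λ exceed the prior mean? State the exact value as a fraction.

Total count: 30 + 33 + 46 + 10 + 32 + 12 + 21 + 36 = 220.
Total exposure: 6 + 4 + 6 + 1 + 5 + 2 + 4 + 4 = 32 shifts.
Posterior: α' = 17 + 220 = 237, β' = 12 + 32 = 44.
Posterior mean = 237/44 = 237/44; prior mean = 17/12 = 17/12. Difference = 237/44 − 17/12 = 131/33.

131/33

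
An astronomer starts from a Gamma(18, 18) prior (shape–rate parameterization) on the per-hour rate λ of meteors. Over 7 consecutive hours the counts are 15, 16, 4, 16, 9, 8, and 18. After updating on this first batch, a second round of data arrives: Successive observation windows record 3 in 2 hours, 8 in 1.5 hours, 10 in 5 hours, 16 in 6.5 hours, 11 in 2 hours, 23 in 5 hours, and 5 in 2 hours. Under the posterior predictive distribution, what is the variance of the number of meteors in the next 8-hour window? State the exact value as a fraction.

Total count: 15 + 16 + 4 + 16 + 9 + 8 + 18 = 86.
Total exposure: 7 hours.
After the first batch: Gamma(18 + 86, 18 + 7) = Gamma(104, 25).
Total count: 3 + 8 + 10 + 16 + 11 + 23 + 5 = 76.
Total exposure: 2 + 1.5 + 5 + 6.5 + 2 + 5 + 2 = 24 hours.
After the second batch: Gamma(104 + 76, 25 + 24) = Gamma(180, 49).
The posterior predictive for a window of length T is Negative Binomial with variance T·α'·(β'+T)/β'² = 8·180·57/2401 = 82080/2401.

82080/2401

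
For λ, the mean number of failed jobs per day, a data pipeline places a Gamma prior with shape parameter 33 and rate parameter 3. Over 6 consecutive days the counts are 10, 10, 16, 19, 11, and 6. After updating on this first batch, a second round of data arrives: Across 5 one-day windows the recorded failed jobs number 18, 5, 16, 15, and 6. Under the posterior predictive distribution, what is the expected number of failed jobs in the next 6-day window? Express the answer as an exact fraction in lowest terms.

Total count: 10 + 10 + 16 + 19 + 11 + 6 = 72.
Total exposure: 6 days.
After the first batch: Gamma(33 + 72, 3 + 6) = Gamma(105, 9).
Total count: 18 + 5 + 16 + 15 + 6 = 60.
Total exposure: 5 days.
After the second batch: Gamma(105 + 60, 9 + 5) = Gamma(165, 14).
Predictive mean over a 6-day window = T·E[λ|data] = 6·165/14 = 495/7.

495/7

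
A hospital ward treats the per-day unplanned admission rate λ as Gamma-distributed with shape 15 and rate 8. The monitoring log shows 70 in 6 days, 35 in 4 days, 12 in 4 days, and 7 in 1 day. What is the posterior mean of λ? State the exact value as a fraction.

Total count: 70 + 35 + 12 + 7 = 124.
Total exposure: 6 + 4 + 4 + 1 = 15 days.
Posterior: α' = 15 + 124 = 139, β' = 8 + 15 = 23.
Posterior mean = α'/β' = 139/23.

139/23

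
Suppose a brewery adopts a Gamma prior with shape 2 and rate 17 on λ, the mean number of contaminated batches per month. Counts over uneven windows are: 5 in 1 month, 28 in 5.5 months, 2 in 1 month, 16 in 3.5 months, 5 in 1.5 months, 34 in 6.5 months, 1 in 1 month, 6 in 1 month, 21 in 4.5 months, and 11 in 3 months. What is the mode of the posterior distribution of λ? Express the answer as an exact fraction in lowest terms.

Total count: 5 + 28 + 2 + 16 + 5 + 34 + 1 + 6 + 21 + 11 = 129.
Total exposure: 1 + 5.5 + 1 + 3.5 + 1.5 + 6.5 + 1 + 1 + 4.5 + 3 = 28.5 months.
By Gamma–Poisson conjugacy, the posterior is Gamma(α + Σx, β + Σt) = Gamma(2 + 129, 17 + 28.5) = Gamma(131, 91/2).
Posterior mode = (α'−1)/β' = 130/(91/2) = 20/7.

20/7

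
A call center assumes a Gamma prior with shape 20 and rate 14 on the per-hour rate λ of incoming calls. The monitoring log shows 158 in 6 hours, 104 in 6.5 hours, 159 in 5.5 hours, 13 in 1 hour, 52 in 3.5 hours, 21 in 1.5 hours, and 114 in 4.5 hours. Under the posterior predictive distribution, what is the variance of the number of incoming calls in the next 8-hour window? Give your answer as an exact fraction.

Total count: 158 + 104 + 159 + 13 + 52 + 21 + 114 = 621.
Total exposure: 6 + 6.5 + 5.5 + 1 + 3.5 + 1.5 + 4.5 = 28.5 hours.
The Gamma prior is conjugate for the Poisson rate, so λ | data ~ Gamma(20+621, 14+28.5) = Gamma(641, 85/2).
The posterior predictive for a window of length T is Negative Binomial with variance T·α'·(β'+T)/β'² = 8·641·(101/2)/(7225/4) = 1035856/7225.

1035856/7225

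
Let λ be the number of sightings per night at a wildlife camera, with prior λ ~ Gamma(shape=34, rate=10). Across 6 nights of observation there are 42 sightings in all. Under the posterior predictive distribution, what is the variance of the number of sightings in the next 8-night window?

57

Total count 42 over total exposure 6 nights.
By Gamma–Poisson conjugacy, the posterior is Gamma(α + Σx, β + Σt) = Gamma(34 + 42, 10 + 6) = Gamma(76, 16).
The posterior predictive for a window of length T is Negative Binomial with variance T·α'·(β'+T)/β'² = 8·76·24/256 = 57.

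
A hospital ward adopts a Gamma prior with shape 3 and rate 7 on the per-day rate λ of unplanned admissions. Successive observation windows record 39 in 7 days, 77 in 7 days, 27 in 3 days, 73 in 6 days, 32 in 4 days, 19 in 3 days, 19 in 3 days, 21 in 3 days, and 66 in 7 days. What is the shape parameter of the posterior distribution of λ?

376

Total count: 39 + 77 + 27 + 73 + 32 + 19 + 19 + 21 + 66 = 373.
Total exposure: 7 + 7 + 3 + 6 + 4 + 3 + 3 + 3 + 7 = 43 days.
Conjugate update: add total count to the shape and total exposure to the rate, giving Gamma(376, 50).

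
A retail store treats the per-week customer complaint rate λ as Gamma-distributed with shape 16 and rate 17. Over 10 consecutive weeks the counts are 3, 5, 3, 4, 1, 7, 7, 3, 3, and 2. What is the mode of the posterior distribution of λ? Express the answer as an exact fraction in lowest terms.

Total count: 3 + 5 + 3 + 4 + 1 + 7 + 7 + 3 + 3 + 2 = 38.
Total exposure: 10 weeks.
The Gamma prior is conjugate for the Poisson rate, so λ | data ~ Gamma(16+38, 17+10) = Gamma(54, 27).
Posterior mode = (α'−1)/β' = 53/27.

53/27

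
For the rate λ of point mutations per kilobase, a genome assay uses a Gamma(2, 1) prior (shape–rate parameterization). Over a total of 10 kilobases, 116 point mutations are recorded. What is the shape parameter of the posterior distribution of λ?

Total count 116 over total exposure 10 kilobases.
Posterior: α' = 2 + 116 = 118, β' = 1 + 10 = 11.

118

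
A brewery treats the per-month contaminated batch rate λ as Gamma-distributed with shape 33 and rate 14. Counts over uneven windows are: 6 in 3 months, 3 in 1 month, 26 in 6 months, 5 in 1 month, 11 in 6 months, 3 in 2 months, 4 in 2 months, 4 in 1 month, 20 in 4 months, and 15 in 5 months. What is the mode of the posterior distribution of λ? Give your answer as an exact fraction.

43/15

Total count: 6 + 3 + 26 + 5 + 11 + 3 + 4 + 4 + 20 + 15 = 97.
Total exposure: 3 + 1 + 6 + 1 + 6 + 2 + 2 + 1 + 4 + 5 = 31 months.
By Gamma–Poisson conjugacy, the posterior is Gamma(α + Σx, β + Σt) = Gamma(33 + 97, 14 + 31) = Gamma(130, 45).
Posterior mode = (α'−1)/β' = 129/45 = 43/15.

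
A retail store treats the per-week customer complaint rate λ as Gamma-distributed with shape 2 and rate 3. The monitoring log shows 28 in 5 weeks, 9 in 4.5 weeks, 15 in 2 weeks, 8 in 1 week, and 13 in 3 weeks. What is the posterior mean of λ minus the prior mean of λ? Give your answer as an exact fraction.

376/111

Total count: 28 + 9 + 15 + 8 + 13 = 73.
Total exposure: 5 + 4.5 + 2 + 1 + 3 = 15.5 weeks.
The Gamma prior is conjugate for the Poisson rate, so λ | data ~ Gamma(2+73, 3+15.5) = Gamma(75, 37/2).
Posterior mean = 75/(37/2) = 150/37; prior mean = 2/3 = 2/3. Difference = 150/37 − 2/3 = 376/111.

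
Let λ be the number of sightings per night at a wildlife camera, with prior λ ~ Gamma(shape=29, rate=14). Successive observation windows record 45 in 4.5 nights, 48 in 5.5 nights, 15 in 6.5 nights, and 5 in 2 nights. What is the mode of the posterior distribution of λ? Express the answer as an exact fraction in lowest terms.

282/65

Total count: 45 + 48 + 15 + 5 = 113.
Total exposure: 4.5 + 5.5 + 6.5 + 2 = 18.5 nights.
The Gamma prior is conjugate for the Poisson rate, so λ | data ~ Gamma(29+113, 14+18.5) = Gamma(142, 65/2).
Posterior mode = (α'−1)/β' = 141/(65/2) = 282/65.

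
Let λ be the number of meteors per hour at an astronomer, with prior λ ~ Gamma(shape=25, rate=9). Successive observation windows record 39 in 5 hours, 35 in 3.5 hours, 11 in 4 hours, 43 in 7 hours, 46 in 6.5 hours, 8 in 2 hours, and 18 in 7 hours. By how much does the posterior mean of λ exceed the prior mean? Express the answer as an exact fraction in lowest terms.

925/396

Total count: 39 + 35 + 11 + 43 + 46 + 8 + 18 = 200.
Total exposure: 5 + 3.5 + 4 + 7 + 6.5 + 2 + 7 = 35 hours.
Posterior: α' = 25 + 200 = 225, β' = 9 + 35 = 44.
Posterior mean = 225/44 = 225/44; prior mean = 25/9 = 25/9. Difference = 225/44 − 25/9 = 925/396.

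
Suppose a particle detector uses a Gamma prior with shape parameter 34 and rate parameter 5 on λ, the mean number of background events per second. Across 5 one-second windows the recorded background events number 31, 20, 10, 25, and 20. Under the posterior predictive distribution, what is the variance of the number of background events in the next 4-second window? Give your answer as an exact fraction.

Total count: 31 + 20 + 10 + 25 + 20 = 106.
Total exposure: 5 seconds.
Conjugate update: add total count to the shape and total exposure to the rate, giving Gamma(140, 10).
The posterior predictive for a window of length T is Negative Binomial with variance T·α'·(β'+T)/β'² = 4·140·14/100 = 392/5.

392/5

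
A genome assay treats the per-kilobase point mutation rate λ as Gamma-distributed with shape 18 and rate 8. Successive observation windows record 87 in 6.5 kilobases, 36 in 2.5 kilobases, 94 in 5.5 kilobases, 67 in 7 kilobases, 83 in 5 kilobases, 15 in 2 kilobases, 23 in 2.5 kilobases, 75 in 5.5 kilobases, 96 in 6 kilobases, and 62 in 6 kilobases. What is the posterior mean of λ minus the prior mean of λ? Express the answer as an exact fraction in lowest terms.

4231/452

Total count: 87 + 36 + 94 + 67 + 83 + 15 + 23 + 75 + 96 + 62 = 638.
Total exposure: 6.5 + 2.5 + 5.5 + 7 + 5 + 2 + 2.5 + 5.5 + 6 + 6 = 48.5 kilobases.
Posterior: α' = 18 + 638 = 656, β' = 8 + 48.5 = 113/2.
Posterior mean = 656/(113/2) = 1312/113; prior mean = 18/8 = 9/4. Difference = 1312/113 − 9/4 = 4231/452.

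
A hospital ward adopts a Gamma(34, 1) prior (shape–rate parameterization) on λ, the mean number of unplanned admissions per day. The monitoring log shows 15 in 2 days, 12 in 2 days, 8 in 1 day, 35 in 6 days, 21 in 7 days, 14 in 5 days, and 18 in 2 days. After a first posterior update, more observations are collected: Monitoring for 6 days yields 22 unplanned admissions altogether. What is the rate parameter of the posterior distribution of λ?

32

Total count: 15 + 12 + 8 + 35 + 21 + 14 + 18 = 123.
Total exposure: 2 + 2 + 1 + 6 + 7 + 5 + 2 = 25 days.
After the first batch: Gamma(34 + 123, 1 + 25) = Gamma(157, 26).
Total count 22 over total exposure 6 days.
After the second batch: Gamma(157 + 22, 26 + 6) = Gamma(179, 32).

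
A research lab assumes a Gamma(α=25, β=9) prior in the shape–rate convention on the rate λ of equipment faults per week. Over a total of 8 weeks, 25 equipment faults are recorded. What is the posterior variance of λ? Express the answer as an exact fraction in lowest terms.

50/289

Total count 25 over total exposure 8 weeks.
Gamma(α, β) with Poisson data over total exposure Σt gives posterior Gamma(α+Σx, β+Σt) = Gamma(50, 17).
Posterior variance = α'/β'² = 50/289.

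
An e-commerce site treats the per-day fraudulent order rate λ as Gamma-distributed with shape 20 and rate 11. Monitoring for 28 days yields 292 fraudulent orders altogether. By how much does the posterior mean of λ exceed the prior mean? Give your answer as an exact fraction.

Total count 292 over total exposure 28 days.
By Gamma–Poisson conjugacy, the posterior is Gamma(α + Σx, β + Σt) = Gamma(20 + 292, 11 + 28) = Gamma(312, 39).
Posterior mean = 312/39 = 8; prior mean = 20/11 = 20/11. Difference = 8 − 20/11 = 68/11.

68/11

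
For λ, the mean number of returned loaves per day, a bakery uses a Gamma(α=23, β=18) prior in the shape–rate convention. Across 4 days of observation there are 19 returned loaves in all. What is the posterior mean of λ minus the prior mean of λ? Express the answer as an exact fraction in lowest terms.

125/198

Total count 19 over total exposure 4 days.
Posterior: α' = 23 + 19 = 42, β' = 18 + 4 = 22.
Posterior mean = 42/22 = 21/11; prior mean = 23/18 = 23/18. Difference = 21/11 − 23/18 = 125/198.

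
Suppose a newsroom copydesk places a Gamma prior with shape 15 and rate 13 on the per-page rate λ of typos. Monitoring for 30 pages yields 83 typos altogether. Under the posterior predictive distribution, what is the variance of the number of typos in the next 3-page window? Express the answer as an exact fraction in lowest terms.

Total count 83 over total exposure 30 pages.
Conjugate update: add total count to the shape and total exposure to the rate, giving Gamma(98, 43).
The posterior predictive for a window of length T is Negative Binomial with variance T·α'·(β'+T)/β'² = 3·98·46/1849 = 13524/1849.

13524/1849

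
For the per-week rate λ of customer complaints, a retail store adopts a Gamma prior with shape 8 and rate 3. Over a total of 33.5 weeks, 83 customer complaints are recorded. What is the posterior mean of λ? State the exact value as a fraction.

Total count 83 over total exposure 33.5 weeks.
The Gamma prior is conjugate for the Poisson rate, so λ | data ~ Gamma(8+83, 3+33.5) = Gamma(91, 73/2).
Posterior mean = α'/β' = 91/(73/2) = 182/73.

182/73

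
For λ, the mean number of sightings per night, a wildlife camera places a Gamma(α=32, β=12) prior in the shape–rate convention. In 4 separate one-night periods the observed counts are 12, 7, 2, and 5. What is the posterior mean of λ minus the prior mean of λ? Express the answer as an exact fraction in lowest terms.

Total count: 12 + 7 + 2 + 5 = 26.
Total exposure: 4 nights.
Posterior: α' = 32 + 26 = 58, β' = 12 + 4 = 16.
Posterior mean = 58/16 = 29/8; prior mean = 32/12 = 8/3. Difference = 29/8 − 8/3 = 23/24.

23/24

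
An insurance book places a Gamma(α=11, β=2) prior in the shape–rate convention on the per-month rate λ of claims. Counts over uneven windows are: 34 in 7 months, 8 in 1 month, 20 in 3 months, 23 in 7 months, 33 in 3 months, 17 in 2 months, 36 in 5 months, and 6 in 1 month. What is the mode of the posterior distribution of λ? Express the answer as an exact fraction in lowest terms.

187/31

Total count: 34 + 8 + 20 + 23 + 33 + 17 + 36 + 6 = 177.
Total exposure: 7 + 1 + 3 + 7 + 3 + 2 + 5 + 1 = 29 months.
The Gamma prior is conjugate for the Poisson rate, so λ | data ~ Gamma(11+177, 2+29) = Gamma(188, 31).
Posterior mode = (α'−1)/β' = 187/31.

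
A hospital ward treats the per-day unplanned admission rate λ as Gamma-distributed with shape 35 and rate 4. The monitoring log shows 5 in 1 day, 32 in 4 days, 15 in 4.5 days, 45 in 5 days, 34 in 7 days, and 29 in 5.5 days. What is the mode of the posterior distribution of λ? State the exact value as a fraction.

194/31

Total count: 5 + 32 + 15 + 45 + 34 + 29 = 160.
Total exposure: 1 + 4 + 4.5 + 5 + 7 + 5.5 = 27 days.
The Gamma prior is conjugate for the Poisson rate, so λ | data ~ Gamma(35+160, 4+27) = Gamma(195, 31).
Posterior mode = (α'−1)/β' = 194/31.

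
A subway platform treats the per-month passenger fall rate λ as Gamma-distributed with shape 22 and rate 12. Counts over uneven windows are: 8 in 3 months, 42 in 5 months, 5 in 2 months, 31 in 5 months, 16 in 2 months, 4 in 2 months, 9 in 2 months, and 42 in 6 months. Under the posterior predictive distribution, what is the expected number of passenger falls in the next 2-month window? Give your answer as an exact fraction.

358/39

Total count: 8 + 42 + 5 + 31 + 16 + 4 + 9 + 42 = 157.
Total exposure: 3 + 5 + 2 + 5 + 2 + 2 + 2 + 6 = 27 months.
Gamma(α, β) with Poisson data over total exposure Σt gives posterior Gamma(α+Σx, β+Σt) = Gamma(179, 39).
Predictive mean over a 2-month window = T·E[λ|data] = 2·179/39 = 358/39.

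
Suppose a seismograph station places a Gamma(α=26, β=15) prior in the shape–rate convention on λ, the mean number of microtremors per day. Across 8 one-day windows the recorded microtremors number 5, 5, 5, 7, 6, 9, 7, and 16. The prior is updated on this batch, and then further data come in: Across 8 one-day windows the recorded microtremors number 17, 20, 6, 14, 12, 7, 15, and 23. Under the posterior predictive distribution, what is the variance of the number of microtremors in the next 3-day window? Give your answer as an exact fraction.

20400/961

Total count: 5 + 5 + 5 + 7 + 6 + 9 + 7 + 16 = 60.
Total exposure: 8 days.
After the first batch: Gamma(26 + 60, 15 + 8) = Gamma(86, 23).
Total count: 17 + 20 + 6 + 14 + 12 + 7 + 15 + 23 = 114.
Total exposure: 8 days.
After the second batch: Gamma(86 + 114, 23 + 8) = Gamma(200, 31).
The posterior predictive for a window of length T is Negative Binomial with variance T·α'·(β'+T)/β'² = 3·200·34/961 = 20400/961.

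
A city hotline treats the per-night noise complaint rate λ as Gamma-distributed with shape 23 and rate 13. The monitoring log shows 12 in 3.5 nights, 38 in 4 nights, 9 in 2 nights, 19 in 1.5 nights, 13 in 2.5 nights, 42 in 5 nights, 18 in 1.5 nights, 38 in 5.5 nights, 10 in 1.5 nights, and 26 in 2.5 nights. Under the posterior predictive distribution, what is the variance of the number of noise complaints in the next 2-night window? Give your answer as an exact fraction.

Total count: 12 + 38 + 9 + 19 + 13 + 42 + 18 + 38 + 10 + 26 = 225.
Total exposure: 3.5 + 4 + 2 + 1.5 + 2.5 + 5 + 1.5 + 5.5 + 1.5 + 2.5 = 29.5 nights.
Conjugate update: add total count to the shape and total exposure to the rate, giving Gamma(248, 85/2).
The posterior predictive for a window of length T is Negative Binomial with variance T·α'·(β'+T)/β'² = 2·248·(89/2)/(7225/4) = 88288/7225.

88288/7225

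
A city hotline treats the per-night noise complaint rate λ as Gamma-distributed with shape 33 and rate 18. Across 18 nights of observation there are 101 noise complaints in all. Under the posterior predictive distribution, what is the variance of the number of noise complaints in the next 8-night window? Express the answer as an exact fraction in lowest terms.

Total count 101 over total exposure 18 nights.
The Gamma prior is conjugate for the Poisson rate, so λ | data ~ Gamma(33+101, 18+18) = Gamma(134, 36).
The posterior predictive for a window of length T is Negative Binomial with variance T·α'·(β'+T)/β'² = 8·134·44/1296 = 2948/81.

2948/81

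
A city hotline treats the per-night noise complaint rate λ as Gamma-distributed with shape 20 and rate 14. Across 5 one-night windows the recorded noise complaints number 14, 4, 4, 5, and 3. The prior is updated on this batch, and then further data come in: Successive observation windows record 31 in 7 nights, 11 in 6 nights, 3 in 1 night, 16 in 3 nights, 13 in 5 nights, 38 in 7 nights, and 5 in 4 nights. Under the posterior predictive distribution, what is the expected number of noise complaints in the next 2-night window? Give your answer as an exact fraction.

Total count: 14 + 4 + 4 + 5 + 3 = 30.
Total exposure: 5 nights.
After the first batch: Gamma(20 + 30, 14 + 5) = Gamma(50, 19).
Total count: 31 + 11 + 3 + 16 + 13 + 38 + 5 = 117.
Total exposure: 7 + 6 + 1 + 3 + 5 + 7 + 4 = 33 nights.
After the second batch: Gamma(50 + 117, 19 + 33) = Gamma(167, 52).
Predictive mean over a 2-night window = T·E[λ|data] = 2·167/52 = 167/26.

167/26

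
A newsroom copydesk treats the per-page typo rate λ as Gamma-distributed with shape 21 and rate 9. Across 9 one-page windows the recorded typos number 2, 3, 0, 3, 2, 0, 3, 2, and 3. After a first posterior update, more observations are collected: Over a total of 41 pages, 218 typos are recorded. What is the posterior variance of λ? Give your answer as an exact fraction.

Total count: 2 + 3 + 0 + 3 + 2 + 0 + 3 + 2 + 3 = 18.
Total exposure: 9 pages.
After the first batch: Gamma(21 + 18, 9 + 9) = Gamma(39, 18).
Total count 218 over total exposure 41 pages.
After the second batch: Gamma(39 + 218, 18 + 41) = Gamma(257, 59).
Posterior variance = α'/β'² = 257/3481.

257/3481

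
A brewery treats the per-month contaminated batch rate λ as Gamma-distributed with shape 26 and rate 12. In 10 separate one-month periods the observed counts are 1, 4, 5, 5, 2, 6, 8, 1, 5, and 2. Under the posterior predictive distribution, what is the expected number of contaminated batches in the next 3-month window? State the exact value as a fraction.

Total count: 1 + 4 + 5 + 5 + 2 + 6 + 8 + 1 + 5 + 2 = 39.
Total exposure: 10 months.
Gamma(α, β) with Poisson data over total exposure Σt gives posterior Gamma(α+Σx, β+Σt) = Gamma(65, 22).
Predictive mean over a 3-month window = T·E[λ|data] = 3·65/22 = 195/22.

195/22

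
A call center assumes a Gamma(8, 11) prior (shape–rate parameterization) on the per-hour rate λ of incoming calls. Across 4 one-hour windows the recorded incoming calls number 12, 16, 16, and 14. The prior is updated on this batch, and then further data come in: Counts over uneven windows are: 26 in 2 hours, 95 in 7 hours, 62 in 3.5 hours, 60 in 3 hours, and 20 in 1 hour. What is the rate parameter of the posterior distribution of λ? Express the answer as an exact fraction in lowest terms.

63/2

Total count: 12 + 16 + 16 + 14 = 58.
Total exposure: 4 hours.
After the first batch: Gamma(8 + 58, 11 + 4) = Gamma(66, 15).
Total count: 26 + 95 + 62 + 60 + 20 = 263.
Total exposure: 2 + 7 + 3.5 + 3 + 1 = 16.5 hours.
After the second batch: Gamma(66 + 263, 15 + 16.5) = Gamma(329, 63/2).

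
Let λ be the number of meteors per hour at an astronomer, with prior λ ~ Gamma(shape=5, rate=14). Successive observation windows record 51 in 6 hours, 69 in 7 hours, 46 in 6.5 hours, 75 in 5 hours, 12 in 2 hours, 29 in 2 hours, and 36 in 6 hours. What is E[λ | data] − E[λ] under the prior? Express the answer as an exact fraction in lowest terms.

8559/1358

Total count: 51 + 69 + 46 + 75 + 12 + 29 + 36 = 318.
Total exposure: 6 + 7 + 6.5 + 5 + 2 + 2 + 6 = 34.5 hours.
Posterior: α' = 5 + 318 = 323, β' = 14 + 34.5 = 97/2.
Posterior mean = 323/(97/2) = 646/97; prior mean = 5/14 = 5/14. Difference = 646/97 − 5/14 = 8559/1358.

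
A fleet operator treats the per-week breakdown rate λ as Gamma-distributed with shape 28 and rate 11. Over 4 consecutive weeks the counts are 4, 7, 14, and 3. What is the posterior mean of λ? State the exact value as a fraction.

Total count: 4 + 7 + 14 + 3 = 28.
Total exposure: 4 weeks.
Conjugate update: add total count to the shape and total exposure to the rate, giving Gamma(56, 15).
Posterior mean = α'/β' = 56/15.

56/15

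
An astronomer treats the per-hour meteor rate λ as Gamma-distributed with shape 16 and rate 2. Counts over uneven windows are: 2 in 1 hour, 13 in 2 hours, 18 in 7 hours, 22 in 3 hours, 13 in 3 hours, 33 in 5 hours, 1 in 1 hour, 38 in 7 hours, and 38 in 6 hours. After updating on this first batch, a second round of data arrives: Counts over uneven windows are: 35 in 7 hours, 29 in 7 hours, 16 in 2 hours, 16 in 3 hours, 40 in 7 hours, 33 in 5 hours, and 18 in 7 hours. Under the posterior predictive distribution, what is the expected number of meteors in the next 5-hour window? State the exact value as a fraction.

127/5

Total count: 2 + 13 + 18 + 22 + 13 + 33 + 1 + 38 + 38 = 178.
Total exposure: 1 + 2 + 7 + 3 + 3 + 5 + 1 + 7 + 6 = 35 hours.
After the first batch: Gamma(16 + 178, 2 + 35) = Gamma(194, 37).
Total count: 35 + 29 + 16 + 16 + 40 + 33 + 18 = 187.
Total exposure: 7 + 7 + 2 + 3 + 7 + 5 + 7 = 38 hours.
After the second batch: Gamma(194 + 187, 37 + 38) = Gamma(381, 75).
Predictive mean over a 5-hour window = T·E[λ|data] = 5·381/75 = 127/5.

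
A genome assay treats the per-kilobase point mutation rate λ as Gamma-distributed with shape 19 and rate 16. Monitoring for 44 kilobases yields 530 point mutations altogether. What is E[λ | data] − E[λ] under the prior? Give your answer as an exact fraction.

637/80

Total count 530 over total exposure 44 kilobases.
Gamma(α, β) with Poisson data over total exposure Σt gives posterior Gamma(α+Σx, β+Σt) = Gamma(549, 60).
Posterior mean = 549/60 = 183/20; prior mean = 19/16 = 19/16. Difference = 183/20 − 19/16 = 637/80.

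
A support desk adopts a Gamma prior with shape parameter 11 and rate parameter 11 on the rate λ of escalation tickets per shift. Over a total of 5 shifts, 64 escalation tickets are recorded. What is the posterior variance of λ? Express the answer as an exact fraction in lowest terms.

75/256

Total count 64 over total exposure 5 shifts.
Conjugate update: add total count to the shape and total exposure to the rate, giving Gamma(75, 16).
Posterior variance = α'/β'² = 75/256.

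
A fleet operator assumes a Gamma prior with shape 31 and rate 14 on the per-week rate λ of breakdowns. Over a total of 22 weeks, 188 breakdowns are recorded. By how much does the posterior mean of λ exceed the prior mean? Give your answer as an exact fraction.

Total count 188 over total exposure 22 weeks.
Posterior: α' = 31 + 188 = 219, β' = 14 + 22 = 36.
Posterior mean = 219/36 = 73/12; prior mean = 31/14 = 31/14. Difference = 73/12 − 31/14 = 325/84.

325/84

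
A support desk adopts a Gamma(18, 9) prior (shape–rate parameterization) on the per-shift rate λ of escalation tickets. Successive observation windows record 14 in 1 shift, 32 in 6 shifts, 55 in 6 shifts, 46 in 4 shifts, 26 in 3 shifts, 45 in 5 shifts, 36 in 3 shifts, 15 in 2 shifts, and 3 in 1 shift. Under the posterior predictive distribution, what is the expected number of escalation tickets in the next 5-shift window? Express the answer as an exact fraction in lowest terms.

Total count: 14 + 32 + 55 + 46 + 26 + 45 + 36 + 15 + 3 = 272.
Total exposure: 1 + 6 + 6 + 4 + 3 + 5 + 3 + 2 + 1 = 31 shifts.
Posterior: α' = 18 + 272 = 290, β' = 9 + 31 = 40.
Predictive mean over a 5-shift window = T·E[λ|data] = 5·290/40 = 145/4.

145/4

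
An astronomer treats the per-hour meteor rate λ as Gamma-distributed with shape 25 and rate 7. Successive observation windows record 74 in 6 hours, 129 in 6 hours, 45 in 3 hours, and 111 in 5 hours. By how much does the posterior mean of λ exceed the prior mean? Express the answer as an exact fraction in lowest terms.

671/63

Total count: 74 + 129 + 45 + 111 = 359.
Total exposure: 6 + 6 + 3 + 5 = 20 hours.
The Gamma prior is conjugate for the Poisson rate, so λ | data ~ Gamma(25+359, 7+20) = Gamma(384, 27).
Posterior mean = 384/27 = 128/9; prior mean = 25/7 = 25/7. Difference = 128/9 − 25/7 = 671/63.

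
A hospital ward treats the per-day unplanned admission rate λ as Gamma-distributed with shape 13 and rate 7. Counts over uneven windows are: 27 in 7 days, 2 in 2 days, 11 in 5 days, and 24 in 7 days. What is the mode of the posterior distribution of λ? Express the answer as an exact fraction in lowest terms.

Total count: 27 + 2 + 11 + 24 = 64.
Total exposure: 7 + 2 + 5 + 7 = 21 days.
The Gamma prior is conjugate for the Poisson rate, so λ | data ~ Gamma(13+64, 7+21) = Gamma(77, 28).
Posterior mode = (α'−1)/β' = 76/28 = 19/7.

19/7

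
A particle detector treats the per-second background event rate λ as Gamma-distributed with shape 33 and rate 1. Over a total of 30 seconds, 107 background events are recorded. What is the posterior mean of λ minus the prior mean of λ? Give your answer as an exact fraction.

-883/31

Total count 107 over total exposure 30 seconds.
Conjugate update: add total count to the shape and total exposure to the rate, giving Gamma(140, 31).
Posterior mean = 140/31 = 140/31; prior mean = 33/1 = 33. Difference = 140/31 − 33 = -883/31.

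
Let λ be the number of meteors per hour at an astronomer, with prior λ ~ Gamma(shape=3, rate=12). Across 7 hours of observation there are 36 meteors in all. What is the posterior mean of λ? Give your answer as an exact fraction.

Total count 36 over total exposure 7 hours.
Conjugate update: add total count to the shape and total exposure to the rate, giving Gamma(39, 19).
Posterior mean = α'/β' = 39/19.

39/19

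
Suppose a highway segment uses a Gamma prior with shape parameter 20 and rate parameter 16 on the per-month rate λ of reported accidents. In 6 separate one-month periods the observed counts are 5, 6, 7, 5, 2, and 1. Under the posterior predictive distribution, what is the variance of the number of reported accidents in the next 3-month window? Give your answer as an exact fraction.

Total count: 5 + 6 + 7 + 5 + 2 + 1 = 26.
Total exposure: 6 months.
Posterior: α' = 20 + 26 = 46, β' = 16 + 6 = 22.
The posterior predictive for a window of length T is Negative Binomial with variance T·α'·(β'+T)/β'² = 3·46·25/484 = 1725/242.

1725/242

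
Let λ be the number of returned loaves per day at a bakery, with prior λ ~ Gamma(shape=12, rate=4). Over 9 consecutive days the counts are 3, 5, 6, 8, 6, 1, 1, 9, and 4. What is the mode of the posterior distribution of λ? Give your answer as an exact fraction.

54/13

Total count: 3 + 5 + 6 + 8 + 6 + 1 + 1 + 9 + 4 = 43.
Total exposure: 9 days.
Conjugate update: add total count to the shape and total exposure to the rate, giving Gamma(55, 13).
Posterior mode = (α'−1)/β' = 54/13.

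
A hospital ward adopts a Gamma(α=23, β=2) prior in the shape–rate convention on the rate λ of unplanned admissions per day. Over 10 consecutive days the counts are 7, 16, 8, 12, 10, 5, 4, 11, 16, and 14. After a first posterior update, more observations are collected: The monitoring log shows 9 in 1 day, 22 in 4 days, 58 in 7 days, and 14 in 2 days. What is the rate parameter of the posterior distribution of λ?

Total count: 7 + 16 + 8 + 12 + 10 + 5 + 4 + 11 + 16 + 14 = 103.
Total exposure: 10 days.
After the first batch: Gamma(23 + 103, 2 + 10) = Gamma(126, 12).
Total count: 9 + 22 + 58 + 14 = 103.
Total exposure: 1 + 4 + 7 + 2 = 14 days.
After the second batch: Gamma(126 + 103, 12 + 14) = Gamma(229, 26).

26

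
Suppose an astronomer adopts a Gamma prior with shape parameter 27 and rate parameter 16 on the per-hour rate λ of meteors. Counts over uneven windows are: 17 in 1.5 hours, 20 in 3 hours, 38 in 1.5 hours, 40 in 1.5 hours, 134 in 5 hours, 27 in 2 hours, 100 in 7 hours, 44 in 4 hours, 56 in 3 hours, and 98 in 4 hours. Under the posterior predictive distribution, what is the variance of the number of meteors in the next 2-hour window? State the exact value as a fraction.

242804/9409

Total count: 17 + 20 + 38 + 40 + 134 + 27 + 100 + 44 + 56 + 98 = 574.
Total exposure: 1.5 + 3 + 1.5 + 1.5 + 5 + 2 + 7 + 4 + 3 + 4 = 32.5 hours.
Conjugate update: add total count to the shape and total exposure to the rate, giving Gamma(601, 97/2).
The posterior predictive for a window of length T is Negative Binomial with variance T·α'·(β'+T)/β'² = 2·601·(101/2)/(9409/4) = 242804/9409.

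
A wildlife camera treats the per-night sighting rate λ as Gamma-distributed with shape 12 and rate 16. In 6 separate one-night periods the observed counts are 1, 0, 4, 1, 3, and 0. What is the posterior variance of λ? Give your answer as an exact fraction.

21/484

Total count: 1 + 0 + 4 + 1 + 3 + 0 = 9.
Total exposure: 6 nights.
Conjugate update: add total count to the shape and total exposure to the rate, giving Gamma(21, 22).
Posterior variance = α'/β'² = 21/484.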